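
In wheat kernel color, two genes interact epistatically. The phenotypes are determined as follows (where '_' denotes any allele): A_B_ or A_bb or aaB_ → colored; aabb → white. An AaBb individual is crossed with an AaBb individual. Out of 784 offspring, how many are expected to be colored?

Cross: AaBb × AaBb — consider each gene separately:
A gene: Aa × Aa → 1 AA, 2 Aa, 1 aa → 3 A_ : 1 aa (out of 4)
B gene: Bb × Bb → 1 BB, 2 Bb, 1 bb → 3 B_ : 1 bb (out of 4)
Genotype classes (out of 4 × 4 = 16): A_B_ = 3×3 = 9; A_bb = 3×1 = 3; aaB_ = 1×3 = 3; aabb = 1×1 = 1
Apply the phenotype rules: A_B_ (9) + A_bb (3) + aaB_ (3) → colored; aabb (1) → white
Phenotype counts (out of 16): 15 colored, 1 white
colored: 15 out of 16 → fraction 15/16
Expected count = 15/16 × 784 = 735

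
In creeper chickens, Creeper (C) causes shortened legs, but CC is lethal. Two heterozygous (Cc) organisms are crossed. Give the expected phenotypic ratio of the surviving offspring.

Cross: Cc × Cc
Punnett square offspring (before lethality): 1 CC, 2 Cc, 1 cc
The CC genotype is lethal (embryos die); surviving offspring: 2 Cc, 1 cc
Ratio: 2 creeper : 1 normal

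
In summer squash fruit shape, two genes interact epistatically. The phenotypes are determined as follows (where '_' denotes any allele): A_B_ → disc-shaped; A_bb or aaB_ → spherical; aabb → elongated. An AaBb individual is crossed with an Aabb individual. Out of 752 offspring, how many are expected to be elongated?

Cross: AaBb × Aabb — consider each gene separately:
A gene: Aa × Aa → 1 AA, 2 Aa, 1 aa → 3 A_ : 1 aa (out of 4)
B gene: Bb × bb → 2 Bb, 2 bb → 2 B_ : 2 bb (out of 4)
Genotype classes (out of 4 × 4 = 16): A_B_ = 3×2 = 6; A_bb = 3×2 = 6; aaB_ = 1×2 = 2; aabb = 1×2 = 2
Apply the phenotype rules: A_B_ (6) → disc-shaped; A_bb (6) + aaB_ (2) → spherical; aabb (2) → elongated
Phenotype counts (out of 16): 6 disc-shaped, 8 spherical, 2 elongated
elongated: 2 out of 16 → fraction 1/8
Expected count = 1/8 × 752 = 94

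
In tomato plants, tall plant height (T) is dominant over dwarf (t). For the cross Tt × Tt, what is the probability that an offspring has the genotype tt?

Punnett square for Tt × Tt:
Offspring genotypes: 1 TT, 2 Tt, 1 tt
Total offspring: 4
Count with target: 1
Probability: 1/4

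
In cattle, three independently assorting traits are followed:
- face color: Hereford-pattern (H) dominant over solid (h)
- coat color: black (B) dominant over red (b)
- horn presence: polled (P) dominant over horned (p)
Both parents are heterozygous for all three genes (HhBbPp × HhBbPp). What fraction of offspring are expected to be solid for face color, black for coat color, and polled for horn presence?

Trihybrid cross: HhBbPp × HhBbPp
Each trait segregates independently with a 3:1 phenotypic ratio, so each gene contributes 3/4 (dominant) or 1/4 (recessive).
Target: solid (face color), black (coat color), polled (horn presence)
Probability = product of independent per-trait probabilities
= 1/4 × 3/4 × 3/4 = 9/64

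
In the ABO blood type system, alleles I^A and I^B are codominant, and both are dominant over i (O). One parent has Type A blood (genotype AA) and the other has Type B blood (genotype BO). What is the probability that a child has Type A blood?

Cross: AA × BO
Possible offspring genotypes: 2 AB, 2 AO
Blood type counts: 2 Type AB, 2 Type A
Probability of Type A: 2/4 = 1/2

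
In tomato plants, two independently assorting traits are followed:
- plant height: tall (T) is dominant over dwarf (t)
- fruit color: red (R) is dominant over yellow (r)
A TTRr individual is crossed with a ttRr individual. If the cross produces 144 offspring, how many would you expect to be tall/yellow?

Dihybrid cross TTRr × ttRr — consider each gene separately:
plant height: TT × tt → 4 Tt → 4 T_ (out of 4)
fruit color: Rr × Rr → 1 RR, 2 Rr, 1 rr → 3 R_ : 1 rr (out of 4)
Combine (counts out of 4 × 4 = 16): tall/red (T_R_) = 4×3 = 12; tall/yellow (T_rr) = 4×1 = 4
Phenotype counts (out of 16): 12 tall/red, 4 tall/yellow
tall/yellow: 4 out of 16 → fraction 1/4
Expected count = 1/4 × 144 = 36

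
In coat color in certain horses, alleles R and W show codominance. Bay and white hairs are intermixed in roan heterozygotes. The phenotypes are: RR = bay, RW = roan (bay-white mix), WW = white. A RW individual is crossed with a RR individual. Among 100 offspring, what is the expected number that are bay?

Punnett square for RW × RR:
Offspring genotypes: 2 RR, 2 RW
Phenotype counts: 2 bay, 2 roan (bay-white mix)
bay: 2 out of 4 → fraction 1/2
Expected count = 1/2 × 100 = 50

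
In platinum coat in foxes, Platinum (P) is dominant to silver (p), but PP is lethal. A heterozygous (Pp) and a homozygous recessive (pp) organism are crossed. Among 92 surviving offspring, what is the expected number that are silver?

Cross: Pp × pp
Punnett square offspring (before lethality): 2 Pp, 2 pp
No PP offspring are produced in this cross.
silver: 2 out of 4 → fraction 1/2
Expected count = 1/2 × 92 = 46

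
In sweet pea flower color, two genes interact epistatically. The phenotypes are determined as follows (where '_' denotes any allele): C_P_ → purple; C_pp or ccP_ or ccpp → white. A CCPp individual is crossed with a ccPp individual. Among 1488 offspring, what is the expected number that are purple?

Cross: CCPp × ccPp — consider each gene separately:
C gene: CC × cc → 4 Cc → 4 C_ (out of 4)
P gene: Pp × Pp → 1 PP, 2 Pp, 1 pp → 3 P_ : 1 pp (out of 4)
Genotype classes (out of 4 × 4 = 16): C_P_ = 4×3 = 12; C_pp = 4×1 = 4
Apply the phenotype rules: C_P_ (12) → purple; C_pp (4) → white
Phenotype counts (out of 16): 12 purple, 4 white
purple: 12 out of 16 → fraction 3/4
Expected count = 3/4 × 1488 = 1116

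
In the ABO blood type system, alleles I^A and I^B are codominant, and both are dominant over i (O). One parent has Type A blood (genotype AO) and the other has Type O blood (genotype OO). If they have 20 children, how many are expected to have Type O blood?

Cross: AO × OO
Possible offspring genotypes: 2 AO, 2 OO
Blood type counts: 2 Type A, 2 Type O
Probability of Type O: 2/4 = 1/2
Expected count = 1/2 × 20 = 10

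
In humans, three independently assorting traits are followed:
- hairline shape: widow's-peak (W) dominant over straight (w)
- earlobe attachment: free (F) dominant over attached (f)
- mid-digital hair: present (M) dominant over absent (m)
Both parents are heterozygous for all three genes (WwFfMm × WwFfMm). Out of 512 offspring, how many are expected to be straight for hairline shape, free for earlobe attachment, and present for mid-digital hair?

Trihybrid cross: WwFfMm × WwFfMm
Each trait segregates independently with a 3:1 phenotypic ratio, so each gene contributes 3/4 (dominant) or 1/4 (recessive).
Target: straight (hairline shape), free (earlobe attachment), present (mid-digital hair)
Probability = product of independent per-trait probabilities
= 1/4 × 3/4 × 3/4 = 9/64
Expected count = 9/64 × 512 = 72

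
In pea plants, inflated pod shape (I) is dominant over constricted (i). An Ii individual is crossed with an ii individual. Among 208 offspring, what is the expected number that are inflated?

Punnett square for Ii × ii:
Offspring genotypes: 2 Ii, 2 ii
inflated: 2, constricted: 2
inflated: 2 out of 4 → fraction 1/2
Expected count = 1/2 × 208 = 104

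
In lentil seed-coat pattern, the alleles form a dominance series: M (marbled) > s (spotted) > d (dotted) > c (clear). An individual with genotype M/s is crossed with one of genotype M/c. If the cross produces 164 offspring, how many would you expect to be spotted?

Cross: M/s × M/c
Allele dominance: M > s > d > c
Offspring genotypes: 1 M/M, 1 M/c, 1 M/s, 1 s/c
Phenotype counts: 3 marbled, 1 spotted
spotted: 1 out of 4 → fraction 1/4
Expected count = 1/4 × 164 = 41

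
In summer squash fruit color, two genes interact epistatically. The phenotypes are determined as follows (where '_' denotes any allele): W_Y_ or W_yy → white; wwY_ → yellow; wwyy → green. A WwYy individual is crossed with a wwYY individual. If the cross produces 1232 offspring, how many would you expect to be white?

Cross: WwYy × wwYY — consider each gene separately:
W gene: Ww × ww → 2 Ww, 2 ww → 2 W_ : 2 ww (out of 4)
Y gene: Yy × YY → 2 YY, 2 Yy → 4 Y_ (out of 4)
Genotype classes (out of 4 × 4 = 16): W_Y_ = 2×4 = 8; wwY_ = 2×4 = 8
Apply the phenotype rules: W_Y_ (8) → white; wwY_ (8) → yellow
Phenotype counts (out of 16): 8 white, 8 yellow
white: 8 out of 16 → fraction 1/2
Expected count = 1/2 × 1232 = 616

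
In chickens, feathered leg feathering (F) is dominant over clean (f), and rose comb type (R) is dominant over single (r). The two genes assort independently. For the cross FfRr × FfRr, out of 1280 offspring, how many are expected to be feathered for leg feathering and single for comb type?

Dihybrid cross FfRr × FfRr — consider each gene separately:
leg feathering: Ff × Ff → 1 FF, 2 Ff, 1 ff → 3 F_ : 1 ff (out of 4)
comb type: Rr × Rr → 1 RR, 2 Rr, 1 rr → 3 R_ : 1 rr (out of 4)
Looking for: feathered (F_) and single (rr)
P(feathered) = 3/4, P(single) = 1/4
P(both) = 3/4 × 1/4 = 3/16
Expected count = 3/16 × 1280 = 240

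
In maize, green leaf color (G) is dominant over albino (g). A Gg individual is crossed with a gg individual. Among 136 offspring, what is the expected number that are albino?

Punnett square for Gg × gg:
Offspring genotypes: 2 Gg, 2 gg
green: 2, albino: 2
albino: 2 out of 4 → fraction 1/2
Expected count = 1/2 × 136 = 68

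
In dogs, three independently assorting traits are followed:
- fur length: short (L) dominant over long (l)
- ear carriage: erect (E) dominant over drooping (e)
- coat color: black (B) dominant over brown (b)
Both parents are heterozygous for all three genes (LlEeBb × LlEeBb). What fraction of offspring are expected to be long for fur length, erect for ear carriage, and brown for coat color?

Trihybrid cross: LlEeBb × LlEeBb
Each trait segregates independently with a 3:1 phenotypic ratio, so each gene contributes 3/4 (dominant) or 1/4 (recessive).
Target: long (fur length), erect (ear carriage), brown (coat color)
Probability = product of independent per-trait probabilities
= 1/4 × 3/4 × 1/4 = 3/64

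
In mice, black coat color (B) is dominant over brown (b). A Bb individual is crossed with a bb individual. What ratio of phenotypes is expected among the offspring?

Punnett square for Bb × bb:
Offspring genotypes: 2 Bb, 2 bb
black: 2, brown: 2
Ratio: 1:1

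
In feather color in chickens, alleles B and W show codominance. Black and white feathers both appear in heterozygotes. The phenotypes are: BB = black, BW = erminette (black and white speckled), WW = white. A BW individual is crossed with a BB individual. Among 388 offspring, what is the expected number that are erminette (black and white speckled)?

Punnett square for BW × BB:
Offspring genotypes: 2 BB, 2 BW
Phenotype counts: 2 black, 2 erminette (black and white speckled)
erminette (black and white speckled): 2 out of 4 → fraction 1/2
Expected count = 1/2 × 388 = 194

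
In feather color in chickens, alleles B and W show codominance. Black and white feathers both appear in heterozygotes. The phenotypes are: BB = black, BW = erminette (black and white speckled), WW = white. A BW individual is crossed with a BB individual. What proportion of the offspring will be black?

Punnett square for BW × BB:
Offspring genotypes: 2 BB, 2 BW
Phenotype counts: 2 black, 2 erminette (black and white speckled)
black: 2 out of 4
Probability: 2/4 = 1/2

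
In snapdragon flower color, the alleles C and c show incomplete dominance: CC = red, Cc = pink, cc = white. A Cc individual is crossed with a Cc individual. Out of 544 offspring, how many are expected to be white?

Punnett square for Cc × Cc:
Offspring genotypes: 1 CC, 2 Cc, 1 cc
Phenotype counts: 1 red, 2 pink, 1 white
white: 1 out of 4 → fraction 1/4
Expected count = 1/4 × 544 = 136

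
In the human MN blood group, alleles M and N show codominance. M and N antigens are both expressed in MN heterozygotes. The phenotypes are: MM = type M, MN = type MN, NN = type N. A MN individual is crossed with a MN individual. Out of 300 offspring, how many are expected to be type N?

Punnett square for MN × MN:
Offspring genotypes: 1 MM, 2 MN, 1 NN
Phenotype counts: 1 type M, 2 type MN, 1 type N
type N: 1 out of 4 → fraction 1/4
Expected count = 1/4 × 300 = 75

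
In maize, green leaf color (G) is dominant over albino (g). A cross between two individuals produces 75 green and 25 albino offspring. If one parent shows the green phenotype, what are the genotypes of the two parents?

Observed offspring: 75 green, 25 albino
The observed ratio simplifies to 3:1. Albino (gg) offspring appear, so each parent must contribute one g allele. The parent stated to show green carries G, so it is Gg. The other parent is then either Gg or gg: Gg × gg would give a 1:1 split, whereas Gg × Gg gives 3:1 — matching the data. So both parents are heterozygous (Gg × Gg).
Parent genotypes: Gg × Gg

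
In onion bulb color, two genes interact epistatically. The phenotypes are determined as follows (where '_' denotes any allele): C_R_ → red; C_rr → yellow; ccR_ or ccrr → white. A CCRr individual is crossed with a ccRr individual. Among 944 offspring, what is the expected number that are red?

Cross: CCRr × ccRr — consider each gene separately:
C gene: CC × cc → 4 Cc → 4 C_ (out of 4)
R gene: Rr × Rr → 1 RR, 2 Rr, 1 rr → 3 R_ : 1 rr (out of 4)
Genotype classes (out of 4 × 4 = 16): C_R_ = 4×3 = 12; C_rr = 4×1 = 4
Apply the phenotype rules: C_R_ (12) → red; C_rr (4) → yellow
Phenotype counts (out of 16): 12 red, 4 yellow
red: 12 out of 16 → fraction 3/4
Expected count = 3/4 × 944 = 708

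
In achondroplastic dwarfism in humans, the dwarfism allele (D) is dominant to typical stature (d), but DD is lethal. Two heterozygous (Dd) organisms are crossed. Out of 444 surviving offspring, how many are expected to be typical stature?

Cross: Dd × Dd
Punnett square offspring (before lethality): 1 DD, 2 Dd, 1 dd
The DD genotype is lethal (embryos die); surviving offspring: 2 Dd, 1 dd
typical stature: 1 out of 3 → fraction 1/3
Expected count = 1/3 × 444 = 148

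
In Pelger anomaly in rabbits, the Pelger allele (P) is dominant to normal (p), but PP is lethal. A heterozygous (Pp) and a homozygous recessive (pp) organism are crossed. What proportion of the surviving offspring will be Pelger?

Cross: Pp × pp
Punnett square offspring (before lethality): 2 Pp, 2 pp
No PP offspring are produced in this cross.
Pelger: 2 out of 4
Probability: 2/4 = 1/2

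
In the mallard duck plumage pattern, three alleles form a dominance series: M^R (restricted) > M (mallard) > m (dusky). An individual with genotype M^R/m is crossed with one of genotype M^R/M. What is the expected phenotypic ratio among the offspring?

Cross: M^R/m × M^R/M
Allele dominance: M^R > M > m
Offspring genotypes: 1 M^R/M^R, 1 M^R/M, 1 M^R/m, 1 M/m
Phenotype counts: 3 restricted, 1 mallard
Ratio: 3 restricted : 1 mallard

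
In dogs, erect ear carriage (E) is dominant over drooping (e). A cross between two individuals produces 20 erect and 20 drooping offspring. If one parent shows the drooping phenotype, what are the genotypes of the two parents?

Observed offspring: 20 erect, 20 drooping
The observed ratio simplifies to 1:1. One parent shows drooping, so its genotype must be ee. A 1:1 offspring split requires the other parent to be heterozygous (Ee).
Parent genotypes: ee × Ee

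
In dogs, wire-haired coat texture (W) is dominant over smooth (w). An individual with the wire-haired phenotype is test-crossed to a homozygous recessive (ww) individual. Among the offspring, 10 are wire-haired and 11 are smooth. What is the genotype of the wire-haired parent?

Test cross: ? × ww
Offspring: 10 wire-haired, 11 smooth — approximately 1:1.
A 1:1 ratio in a test cross indicates the unknown parent is heterozygous (Ww).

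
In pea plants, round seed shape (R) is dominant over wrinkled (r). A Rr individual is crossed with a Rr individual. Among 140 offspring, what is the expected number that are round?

Punnett square for Rr × Rr:
Offspring genotypes: 1 RR, 2 Rr, 1 rr
round: 3, wrinkled: 1
round: 3 out of 4 → fraction 3/4
Expected count = 3/4 × 140 = 105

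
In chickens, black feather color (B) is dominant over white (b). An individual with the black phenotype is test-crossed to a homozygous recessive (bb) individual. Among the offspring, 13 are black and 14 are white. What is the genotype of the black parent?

Test cross: ? × bb
Offspring: 13 black, 14 white — approximately 1:1.
A 1:1 ratio in a test cross indicates the unknown parent is heterozygous (Bb).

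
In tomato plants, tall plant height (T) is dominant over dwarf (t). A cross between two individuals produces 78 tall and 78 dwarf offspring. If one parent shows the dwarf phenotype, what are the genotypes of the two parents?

Observed offspring: 78 tall, 78 dwarf
The observed ratio simplifies to 1:1. One parent shows dwarf, so its genotype must be tt. A 1:1 offspring split requires the other parent to be heterozygous (Tt).
Parent genotypes: tt × Tt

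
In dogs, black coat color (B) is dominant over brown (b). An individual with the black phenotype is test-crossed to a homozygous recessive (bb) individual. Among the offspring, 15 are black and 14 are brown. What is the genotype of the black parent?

Test cross: ? × bb
Offspring: 15 black, 14 brown — approximately 1:1.
A 1:1 ratio in a test cross indicates the unknown parent is heterozygous (Bb).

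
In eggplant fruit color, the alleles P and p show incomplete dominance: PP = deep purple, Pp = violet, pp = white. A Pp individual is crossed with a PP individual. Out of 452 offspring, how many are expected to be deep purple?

Punnett square for Pp × PP:
Offspring genotypes: 2 PP, 2 Pp
Phenotype counts: 2 deep purple, 2 violet
deep purple: 2 out of 4 → fraction 1/2
Expected count = 1/2 × 452 = 226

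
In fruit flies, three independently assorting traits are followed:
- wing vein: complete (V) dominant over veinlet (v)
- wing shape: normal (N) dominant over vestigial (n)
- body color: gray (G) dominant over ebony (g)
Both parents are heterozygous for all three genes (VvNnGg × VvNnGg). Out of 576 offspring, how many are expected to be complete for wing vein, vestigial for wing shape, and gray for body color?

Trihybrid cross: VvNnGg × VvNnGg
Each trait segregates independently with a 3:1 phenotypic ratio, so each gene contributes 3/4 (dominant) or 1/4 (recessive).
Target: complete (wing vein), vestigial (wing shape), gray (body color)
Probability = product of independent per-trait probabilities
= 3/4 × 1/4 × 3/4 = 9/64
Expected count = 9/64 × 576 = 81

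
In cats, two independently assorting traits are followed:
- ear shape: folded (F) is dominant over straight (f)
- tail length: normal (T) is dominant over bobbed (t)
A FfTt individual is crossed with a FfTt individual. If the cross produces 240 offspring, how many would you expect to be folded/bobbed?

Dihybrid cross FfTt × FfTt — consider each gene separately:
ear shape: Ff × Ff → 1 FF, 2 Ff, 1 ff → 3 F_ : 1 ff (out of 4)
tail length: Tt × Tt → 1 TT, 2 Tt, 1 tt → 3 T_ : 1 tt (out of 4)
Combine (counts out of 4 × 4 = 16): folded/normal (F_T_) = 3×3 = 9; folded/bobbed (F_tt) = 3×1 = 3; straight/normal (ffT_) = 1×3 = 3; straight/bobbed (fftt) = 1×1 = 1
Phenotype counts (out of 16): 9 folded/normal, 3 folded/bobbed, 3 straight/normal, 1 straight/bobbed
folded/bobbed: 3 out of 16 → fraction 3/16
Expected count = 3/16 × 240 = 45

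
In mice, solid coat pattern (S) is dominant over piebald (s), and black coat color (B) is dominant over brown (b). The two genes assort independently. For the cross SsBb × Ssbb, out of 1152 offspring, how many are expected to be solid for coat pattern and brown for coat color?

Dihybrid cross SsBb × Ssbb — consider each gene separately:
coat pattern: Ss × Ss → 1 SS, 2 Ss, 1 ss → 3 S_ : 1 ss (out of 4)
coat color: Bb × bb → 2 Bb, 2 bb → 2 B_ : 2 bb (out of 4)
Looking for: solid (S_) and brown (bb)
P(solid) = 3/4, P(brown) = 2/4
P(both) = 3/4 × 2/4 = 6/16 = 3/8
Expected count = 3/8 × 1152 = 432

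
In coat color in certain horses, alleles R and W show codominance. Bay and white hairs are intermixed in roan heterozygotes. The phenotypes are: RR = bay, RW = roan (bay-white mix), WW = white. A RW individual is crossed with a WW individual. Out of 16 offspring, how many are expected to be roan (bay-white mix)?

Punnett square for RW × WW:
Offspring genotypes: 2 RW, 2 WW
Phenotype counts: 2 roan (bay-white mix), 2 white
roan (bay-white mix): 2 out of 4 → fraction 1/2
Expected count = 1/2 × 16 = 8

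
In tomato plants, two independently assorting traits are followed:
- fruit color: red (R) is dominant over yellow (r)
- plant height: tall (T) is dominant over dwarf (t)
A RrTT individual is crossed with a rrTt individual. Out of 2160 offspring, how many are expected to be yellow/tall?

Dihybrid cross RrTT × rrTt — consider each gene separately:
fruit color: Rr × rr → 2 Rr, 2 rr → 2 R_ : 2 rr (out of 4)
plant height: TT × Tt → 2 TT, 2 Tt → 4 T_ (out of 4)
Combine (counts out of 4 × 4 = 16): red/tall (R_T_) = 2×4 = 8; yellow/tall (rrT_) = 2×4 = 8
Phenotype counts (out of 16): 8 red/tall, 8 yellow/tall
yellow/tall: 8 out of 16 → fraction 1/2
Expected count = 1/2 × 2160 = 1080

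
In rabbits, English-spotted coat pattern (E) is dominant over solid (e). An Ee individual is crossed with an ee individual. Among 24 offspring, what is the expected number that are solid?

Punnett square for Ee × ee:
Offspring genotypes: 2 Ee, 2 ee
English-spotted: 2, solid: 2
solid: 2 out of 4 → fraction 1/2
Expected count = 1/2 × 24 = 12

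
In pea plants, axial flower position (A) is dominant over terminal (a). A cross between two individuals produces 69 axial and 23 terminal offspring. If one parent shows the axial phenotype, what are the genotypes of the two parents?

Observed offspring: 69 axial, 23 terminal
The observed ratio simplifies to 3:1. Terminal (aa) offspring appear, so each parent must contribute one a allele. The parent stated to show axial carries A, so it is Aa. The other parent is then either Aa or aa: Aa × aa would give a 1:1 split, whereas Aa × Aa gives 3:1 — matching the data. So both parents are heterozygous (Aa × Aa).
Parent genotypes: Aa × Aa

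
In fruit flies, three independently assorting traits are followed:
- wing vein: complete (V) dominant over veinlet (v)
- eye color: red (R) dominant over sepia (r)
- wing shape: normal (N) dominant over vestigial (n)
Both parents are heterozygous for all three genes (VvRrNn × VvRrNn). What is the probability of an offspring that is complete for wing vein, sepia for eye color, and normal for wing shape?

Trihybrid cross: VvRrNn × VvRrNn
Each trait segregates independently with a 3:1 phenotypic ratio, so each gene contributes 3/4 (dominant) or 1/4 (recessive).
Target: complete (wing vein), sepia (eye color), normal (wing shape)
Probability = product of independent per-trait probabilities
= 3/4 × 1/4 × 3/4 = 9/64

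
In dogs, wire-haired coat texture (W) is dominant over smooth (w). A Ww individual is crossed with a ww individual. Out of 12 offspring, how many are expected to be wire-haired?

Punnett square for Ww × ww:
Offspring genotypes: 2 Ww, 2 ww
wire-haired: 2, smooth: 2
wire-haired: 2 out of 4 → fraction 1/2
Expected count = 1/2 × 12 = 6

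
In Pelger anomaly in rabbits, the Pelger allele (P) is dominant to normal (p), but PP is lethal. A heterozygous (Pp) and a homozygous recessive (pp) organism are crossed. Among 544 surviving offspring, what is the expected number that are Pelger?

Cross: Pp × pp
Punnett square offspring (before lethality): 2 Pp, 2 pp
No PP offspring are produced in this cross.
Pelger: 2 out of 4 → fraction 1/2
Expected count = 1/2 × 544 = 272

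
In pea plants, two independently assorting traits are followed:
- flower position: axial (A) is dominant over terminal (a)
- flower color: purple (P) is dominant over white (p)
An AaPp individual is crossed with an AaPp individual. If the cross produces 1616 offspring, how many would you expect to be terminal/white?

Dihybrid cross AaPp × AaPp — consider each gene separately:
flower position: Aa × Aa → 1 AA, 2 Aa, 1 aa → 3 A_ : 1 aa (out of 4)
flower color: Pp × Pp → 1 PP, 2 Pp, 1 pp → 3 P_ : 1 pp (out of 4)
Combine (counts out of 4 × 4 = 16): axial/purple (A_P_) = 3×3 = 9; axial/white (A_pp) = 3×1 = 3; terminal/purple (aaP_) = 1×3 = 3; terminal/white (aapp) = 1×1 = 1
Phenotype counts (out of 16): 9 axial/purple, 3 axial/white, 3 terminal/purple, 1 terminal/white
terminal/white: 1 out of 16 → fraction 1/16
Expected count = 1/16 × 1616 = 101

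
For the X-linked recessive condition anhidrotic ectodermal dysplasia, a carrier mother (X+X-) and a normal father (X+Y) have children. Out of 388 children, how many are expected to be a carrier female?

Cross: X+X- × X+Y
Offspring: 1 X+X+, 1 X+Y, 1 X+X-, 1 X-Y
Probability of a carrier female: 1/4
Expected count = 1/4 × 388 = 97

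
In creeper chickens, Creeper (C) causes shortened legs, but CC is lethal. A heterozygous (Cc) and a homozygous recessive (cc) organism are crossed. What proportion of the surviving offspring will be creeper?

Cross: Cc × cc
Punnett square offspring (before lethality): 2 Cc, 2 cc
No CC offspring are produced in this cross.
creeper: 2 out of 4
Probability: 2/4 = 1/2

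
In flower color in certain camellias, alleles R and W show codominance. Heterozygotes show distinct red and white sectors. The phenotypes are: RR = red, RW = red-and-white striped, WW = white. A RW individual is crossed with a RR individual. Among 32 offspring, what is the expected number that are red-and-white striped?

Punnett square for RW × RR:
Offspring genotypes: 2 RR, 2 RW
Phenotype counts: 2 red, 2 red-and-white striped
red-and-white striped: 2 out of 4 → fraction 1/2
Expected count = 1/2 × 32 = 16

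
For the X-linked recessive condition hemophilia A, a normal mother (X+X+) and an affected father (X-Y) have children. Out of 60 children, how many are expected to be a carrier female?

Cross: X+X+ × X-Y
Offspring: 2 X+X-, 2 X+Y
Probability of a carrier female: 2/4 = 1/2
Expected count = 1/2 × 60 = 30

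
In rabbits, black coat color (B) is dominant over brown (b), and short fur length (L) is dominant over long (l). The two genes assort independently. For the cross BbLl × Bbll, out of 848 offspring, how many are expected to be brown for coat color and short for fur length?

Dihybrid cross BbLl × Bbll — consider each gene separately:
coat color: Bb × Bb → 1 BB, 2 Bb, 1 bb → 3 B_ : 1 bb (out of 4)
fur length: Ll × ll → 2 Ll, 2 ll → 2 L_ : 2 ll (out of 4)
Looking for: brown (bb) and short (L_)
P(brown) = 1/4, P(short) = 2/4
P(both) = 1/4 × 2/4 = 2/16 = 1/8
Expected count = 1/8 × 848 = 106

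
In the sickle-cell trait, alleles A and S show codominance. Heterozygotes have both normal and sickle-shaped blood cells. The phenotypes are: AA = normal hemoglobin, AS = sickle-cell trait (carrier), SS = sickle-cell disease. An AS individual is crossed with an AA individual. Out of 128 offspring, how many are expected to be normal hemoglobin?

Punnett square for AS × AA:
Offspring genotypes: 2 AA, 2 AS
Phenotype counts: 2 normal hemoglobin, 2 sickle-cell trait (carrier)
normal hemoglobin: 2 out of 4 → fraction 1/2
Expected count = 1/2 × 128 = 64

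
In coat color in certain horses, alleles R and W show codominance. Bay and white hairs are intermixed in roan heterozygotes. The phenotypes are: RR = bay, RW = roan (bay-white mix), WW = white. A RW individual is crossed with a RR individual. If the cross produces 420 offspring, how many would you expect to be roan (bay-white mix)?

Punnett square for RW × RR:
Offspring genotypes: 2 RR, 2 RW
Phenotype counts: 2 bay, 2 roan (bay-white mix)
roan (bay-white mix): 2 out of 4 → fraction 1/2
Expected count = 1/2 × 420 = 210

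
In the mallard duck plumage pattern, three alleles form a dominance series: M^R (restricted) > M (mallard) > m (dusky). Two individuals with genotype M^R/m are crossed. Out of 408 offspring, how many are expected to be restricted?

Cross: M^R/m × M^R/m
Allele dominance: M^R > M > m
Offspring genotypes: 1 M^R/M^R, 2 M^R/m, 1 m/m
Phenotype counts: 3 restricted, 1 dusky
restricted: 3 out of 4 → fraction 3/4
Expected count = 3/4 × 408 = 306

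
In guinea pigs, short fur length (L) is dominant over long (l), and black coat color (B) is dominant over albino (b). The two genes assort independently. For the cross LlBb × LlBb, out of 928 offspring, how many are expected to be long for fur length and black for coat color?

Dihybrid cross LlBb × LlBb — consider each gene separately:
fur length: Ll × Ll → 1 LL, 2 Ll, 1 ll → 3 L_ : 1 ll (out of 4)
coat color: Bb × Bb → 1 BB, 2 Bb, 1 bb → 3 B_ : 1 bb (out of 4)
Looking for: long (ll) and black (B_)
P(long) = 1/4, P(black) = 3/4
P(both) = 1/4 × 3/4 = 3/16
Expected count = 3/16 × 928 = 174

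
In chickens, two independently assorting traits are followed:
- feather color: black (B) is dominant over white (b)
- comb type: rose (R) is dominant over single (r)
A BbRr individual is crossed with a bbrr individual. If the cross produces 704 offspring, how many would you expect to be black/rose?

Dihybrid cross BbRr × bbrr — consider each gene separately:
feather color: Bb × bb → 2 Bb, 2 bb → 2 B_ : 2 bb (out of 4)
comb type: Rr × rr → 2 Rr, 2 rr → 2 R_ : 2 rr (out of 4)
Combine (counts out of 4 × 4 = 16): black/rose (B_R_) = 2×2 = 4; black/single (B_rr) = 2×2 = 4; white/rose (bbR_) = 2×2 = 4; white/single (bbrr) = 2×2 = 4
Phenotype counts (out of 16): 4 black/rose, 4 black/single, 4 white/rose, 4 white/single
black/rose: 4 out of 16 → fraction 1/4
Expected count = 1/4 × 704 = 176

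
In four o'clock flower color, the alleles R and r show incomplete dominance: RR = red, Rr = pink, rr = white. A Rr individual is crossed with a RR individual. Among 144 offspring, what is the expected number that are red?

Punnett square for Rr × RR:
Offspring genotypes: 2 RR, 2 Rr
Phenotype counts: 2 red, 2 pink
red: 2 out of 4 → fraction 1/2
Expected count = 1/2 × 144 = 72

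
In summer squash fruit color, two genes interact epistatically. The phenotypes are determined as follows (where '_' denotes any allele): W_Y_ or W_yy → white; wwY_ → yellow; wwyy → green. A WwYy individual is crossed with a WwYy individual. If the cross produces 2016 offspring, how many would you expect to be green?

Cross: WwYy × WwYy — consider each gene separately:
W gene: Ww × Ww → 1 WW, 2 Ww, 1 ww → 3 W_ : 1 ww (out of 4)
Y gene: Yy × Yy → 1 YY, 2 Yy, 1 yy → 3 Y_ : 1 yy (out of 4)
Genotype classes (out of 4 × 4 = 16): W_Y_ = 3×3 = 9; W_yy = 3×1 = 3; wwY_ = 1×3 = 3; wwyy = 1×1 = 1
Apply the phenotype rules: W_Y_ (9) + W_yy (3) → white; wwY_ (3) → yellow; wwyy (1) → green
Phenotype counts (out of 16): 12 white, 3 yellow, 1 green
green: 1 out of 16 → fraction 1/16
Expected count = 1/16 × 2016 = 126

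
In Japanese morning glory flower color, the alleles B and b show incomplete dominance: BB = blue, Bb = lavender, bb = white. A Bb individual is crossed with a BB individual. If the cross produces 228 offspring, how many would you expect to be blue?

Punnett square for Bb × BB:
Offspring genotypes: 2 BB, 2 Bb
Phenotype counts: 2 blue, 2 lavender
blue: 2 out of 4 → fraction 1/2
Expected count = 1/2 × 228 = 114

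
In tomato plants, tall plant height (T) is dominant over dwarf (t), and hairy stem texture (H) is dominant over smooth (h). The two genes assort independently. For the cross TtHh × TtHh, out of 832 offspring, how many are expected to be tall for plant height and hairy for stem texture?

Dihybrid cross TtHh × TtHh — consider each gene separately:
plant height: Tt × Tt → 1 TT, 2 Tt, 1 tt → 3 T_ : 1 tt (out of 4)
stem texture: Hh × Hh → 1 HH, 2 Hh, 1 hh → 3 H_ : 1 hh (out of 4)
Looking for: tall (T_) and hairy (H_)
P(tall) = 3/4, P(hairy) = 3/4
P(both) = 3/4 × 3/4 = 9/16
Expected count = 9/16 × 832 = 468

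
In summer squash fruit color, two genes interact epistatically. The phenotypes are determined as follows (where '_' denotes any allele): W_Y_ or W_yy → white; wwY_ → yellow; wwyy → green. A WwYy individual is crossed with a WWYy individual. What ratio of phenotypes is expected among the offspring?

Cross: WwYy × WWYy — consider each gene separately:
W gene: Ww × WW → 2 WW, 2 Ww → 4 W_ (out of 4)
Y gene: Yy × Yy → 1 YY, 2 Yy, 1 yy → 3 Y_ : 1 yy (out of 4)
Genotype classes (out of 4 × 4 = 16): W_Y_ = 4×3 = 12; W_yy = 4×1 = 4
Apply the phenotype rules: W_Y_ (12) + W_yy (4) → white
Phenotype counts (out of 16): 16 white
Ratio: all white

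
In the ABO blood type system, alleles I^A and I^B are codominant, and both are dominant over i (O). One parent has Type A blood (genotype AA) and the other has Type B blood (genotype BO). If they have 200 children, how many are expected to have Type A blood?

Cross: AA × BO
Possible offspring genotypes: 2 AB, 2 AO
Blood type counts: 2 Type AB, 2 Type A
Probability of Type A: 2/4 = 1/2
Expected count = 1/2 × 200 = 100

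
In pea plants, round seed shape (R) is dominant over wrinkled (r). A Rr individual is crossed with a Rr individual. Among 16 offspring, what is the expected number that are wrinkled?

Punnett square for Rr × Rr:
Offspring genotypes: 1 RR, 2 Rr, 1 rr
round: 3, wrinkled: 1
wrinkled: 1 out of 4 → fraction 1/4
Expected count = 1/4 × 16 = 4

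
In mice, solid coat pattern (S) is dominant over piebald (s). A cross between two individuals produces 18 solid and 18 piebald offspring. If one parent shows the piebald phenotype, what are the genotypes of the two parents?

Observed offspring: 18 solid, 18 piebald
The observed ratio simplifies to 1:1. One parent shows piebald, so its genotype must be ss. A 1:1 offspring split requires the other parent to be heterozygous (Ss).
Parent genotypes: ss × Ss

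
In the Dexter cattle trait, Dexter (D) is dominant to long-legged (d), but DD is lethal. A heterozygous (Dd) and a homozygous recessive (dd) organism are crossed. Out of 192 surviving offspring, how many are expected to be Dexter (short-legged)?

Cross: Dd × dd
Punnett square offspring (before lethality): 2 Dd, 2 dd
No DD offspring are produced in this cross.
Dexter (short-legged): 2 out of 4 → fraction 1/2
Expected count = 1/2 × 192 = 96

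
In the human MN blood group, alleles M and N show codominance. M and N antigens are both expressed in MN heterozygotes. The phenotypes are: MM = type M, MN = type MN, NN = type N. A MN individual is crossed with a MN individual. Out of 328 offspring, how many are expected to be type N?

Punnett square for MN × MN:
Offspring genotypes: 1 MM, 2 MN, 1 NN
Phenotype counts: 1 type M, 2 type MN, 1 type N
type N: 1 out of 4 → fraction 1/4
Expected count = 1/4 × 328 = 82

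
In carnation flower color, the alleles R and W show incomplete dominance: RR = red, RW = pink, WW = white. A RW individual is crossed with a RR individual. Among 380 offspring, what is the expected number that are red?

Punnett square for RW × RR:
Offspring genotypes: 2 RR, 2 RW
Phenotype counts: 2 red, 2 pink
red: 2 out of 4 → fraction 1/2
Expected count = 1/2 × 380 = 190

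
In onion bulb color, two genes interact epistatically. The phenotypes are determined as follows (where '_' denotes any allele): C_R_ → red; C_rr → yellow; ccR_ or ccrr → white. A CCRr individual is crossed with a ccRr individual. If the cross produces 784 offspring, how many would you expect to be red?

Cross: CCRr × ccRr — consider each gene separately:
C gene: CC × cc → 4 Cc → 4 C_ (out of 4)
R gene: Rr × Rr → 1 RR, 2 Rr, 1 rr → 3 R_ : 1 rr (out of 4)
Genotype classes (out of 4 × 4 = 16): C_R_ = 4×3 = 12; C_rr = 4×1 = 4
Apply the phenotype rules: C_R_ (12) → red; C_rr (4) → yellow
Phenotype counts (out of 16): 12 red, 4 yellow
red: 12 out of 16 → fraction 3/4
Expected count = 3/4 × 784 = 588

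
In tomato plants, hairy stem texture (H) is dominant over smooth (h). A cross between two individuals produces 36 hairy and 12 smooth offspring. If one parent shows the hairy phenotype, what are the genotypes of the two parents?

Observed offspring: 36 hairy, 12 smooth
The observed ratio simplifies to 3:1. Smooth (hh) offspring appear, so each parent must contribute one h allele. The parent stated to show hairy carries H, so it is Hh. The other parent is then either Hh or hh: Hh × hh would give a 1:1 split, whereas Hh × Hh gives 3:1 — matching the data. So both parents are heterozygous (Hh × Hh).
Parent genotypes: Hh × Hh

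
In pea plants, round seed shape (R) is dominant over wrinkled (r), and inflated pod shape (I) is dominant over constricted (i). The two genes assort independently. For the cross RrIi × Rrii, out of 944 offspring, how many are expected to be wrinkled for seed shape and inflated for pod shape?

Dihybrid cross RrIi × Rrii — consider each gene separately:
seed shape: Rr × Rr → 1 RR, 2 Rr, 1 rr → 3 R_ : 1 rr (out of 4)
pod shape: Ii × ii → 2 Ii, 2 ii → 2 I_ : 2 ii (out of 4)
Looking for: wrinkled (rr) and inflated (I_)
P(wrinkled) = 1/4, P(inflated) = 2/4
P(both) = 1/4 × 2/4 = 2/16 = 1/8
Expected count = 1/8 × 944 = 118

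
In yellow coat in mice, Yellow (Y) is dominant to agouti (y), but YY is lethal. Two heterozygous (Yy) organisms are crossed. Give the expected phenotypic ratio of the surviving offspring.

Cross: Yy × Yy
Punnett square offspring (before lethality): 1 YY, 2 Yy, 1 yy
The YY genotype is lethal (embryos die); surviving offspring: 2 Yy, 1 yy
Ratio: 2 yellow : 1 agouti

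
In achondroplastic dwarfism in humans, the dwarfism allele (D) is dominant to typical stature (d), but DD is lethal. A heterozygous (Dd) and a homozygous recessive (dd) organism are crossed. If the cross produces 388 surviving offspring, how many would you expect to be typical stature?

Cross: Dd × dd
Punnett square offspring (before lethality): 2 Dd, 2 dd
No DD offspring are produced in this cross.
typical stature: 2 out of 4 → fraction 1/2
Expected count = 1/2 × 388 = 194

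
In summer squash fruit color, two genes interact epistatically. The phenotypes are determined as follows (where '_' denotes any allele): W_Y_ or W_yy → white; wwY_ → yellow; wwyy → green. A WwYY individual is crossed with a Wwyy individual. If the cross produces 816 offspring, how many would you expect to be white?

Cross: WwYY × Wwyy — consider each gene separately:
W gene: Ww × Ww → 1 WW, 2 Ww, 1 ww → 3 W_ : 1 ww (out of 4)
Y gene: YY × yy → 4 Yy → 4 Y_ (out of 4)
Genotype classes (out of 4 × 4 = 16): W_Y_ = 3×4 = 12; wwY_ = 1×4 = 4
Apply the phenotype rules: W_Y_ (12) → white; wwY_ (4) → yellow
Phenotype counts (out of 16): 12 white, 4 yellow
white: 12 out of 16 → fraction 3/4
Expected count = 3/4 × 816 = 612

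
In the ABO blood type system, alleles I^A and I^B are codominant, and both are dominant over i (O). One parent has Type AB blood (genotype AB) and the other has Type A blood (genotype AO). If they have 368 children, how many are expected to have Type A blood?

Cross: AB × AO
Possible offspring genotypes: 1 AA, 1 AO, 1 AB, 1 BO
Blood type counts: 2 Type A, 1 Type AB, 1 Type B
Probability of Type A: 2/4 = 1/2
Expected count = 1/2 × 368 = 184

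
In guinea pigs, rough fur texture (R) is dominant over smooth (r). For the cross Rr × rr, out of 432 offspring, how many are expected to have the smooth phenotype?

Punnett square for Rr × rr:
Offspring genotypes: 2 Rr, 2 rr
Total offspring: 4
Count with target: 2
Probability: 2/4 = 1/2
Expected count = 1/2 × 432 = 216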